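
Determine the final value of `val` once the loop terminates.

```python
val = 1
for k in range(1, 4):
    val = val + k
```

Let's trace through this code step by step.

Initialize: val = 1
Entering loop: for k in range(1, 4):
After iteration 1: k = 1, val = 2
After iteration 2: k = 2, val = 4
After iteration 3: k = 3, val = 7
Loop ends.

Final answer: 7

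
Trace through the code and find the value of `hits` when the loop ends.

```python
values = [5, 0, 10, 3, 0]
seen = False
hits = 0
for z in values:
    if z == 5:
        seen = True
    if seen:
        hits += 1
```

Let's trace through this code step by step.

Initialize: values = [5, 0, 10, 3, 0]
Initialize: seen = False
Initialize: hits = 0
Entering loop: for z in values:
After iteration 1: z = 5, seen = True, hits = 1
After iteration 2: z = 0, seen = True, hits = 2
After iteration 3: z = 10, seen = True, hits = 3
After iteration 4: z = 3, seen = True, hits = 4
After iteration 5: z = 0, seen = True, hits = 5
Loop ends.

Final answer: 5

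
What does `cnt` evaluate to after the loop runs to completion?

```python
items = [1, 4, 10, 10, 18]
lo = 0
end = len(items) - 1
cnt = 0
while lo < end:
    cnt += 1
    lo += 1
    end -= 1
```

Let's trace through this code step by step.

Initialize: items = [1, 4, 10, 10, 18]
Initialize: lo = 0
Initialize: end = 4
Initialize: cnt = 0
Entering loop: while lo < end:
After iteration 1: lo = 1, end = 3, cnt = 1
After iteration 2: lo = 2, end = 2, cnt = 2
Loop ends.

Final answer: 2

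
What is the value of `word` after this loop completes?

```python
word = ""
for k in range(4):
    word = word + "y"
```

Let's trace through this code step by step.

Initialize: word = ''
Entering loop: for k in range(4):
After iteration 1: k = 0, word = 'y'
After iteration 2: k = 1, word = 'yy'
After iteration 3: k = 2, word = 'yyy'
After iteration 4: k = 3, word = 'yyyy'
Loop ends.

Final answer: 'yyyy'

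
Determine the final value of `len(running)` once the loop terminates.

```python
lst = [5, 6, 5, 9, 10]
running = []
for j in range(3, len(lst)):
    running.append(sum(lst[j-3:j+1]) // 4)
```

Let's trace through this code step by step.

Initialize: lst = [5, 6, 5, 9, 10]
Initialize: running = []
Entering loop: for j in range(3, len(lst)):
After iteration 1: j = 3, running = [6]
After iteration 2: j = 4, running = [6, 7]
Loop ends.
len(running) = 2

Final answer: 2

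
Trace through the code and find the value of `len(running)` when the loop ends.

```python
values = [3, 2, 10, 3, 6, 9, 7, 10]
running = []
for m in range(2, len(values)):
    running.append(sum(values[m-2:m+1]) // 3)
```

Let's trace through this code step by step.

Initialize: values = [3, 2, 10, 3, 6, 9, 7, 10]
Initialize: running = []
Entering loop: for m in range(2, len(values)):
After iteration 1: m = 2, running = [5]
After iteration 2: m = 3, running = [5, 5]
After iteration 3: m = 4, running = [5, 5, 6]
After iteration 4: m = 5, running = [5, 5, 6, 6]
After iteration 5: m = 6, running = [5, 5, 6, 6, 7]
After iteration 6: m = 7, running = [5, 5, 6, 6, 7, 8]
Loop ends.
len(running) = 6

Final answer: 6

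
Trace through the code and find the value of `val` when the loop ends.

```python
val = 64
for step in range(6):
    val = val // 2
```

Let's trace through this code step by step.

Initialize: val = 64
Entering loop: for step in range(6):
After iteration 1: step = 0, val = 32
After iteration 2: step = 1, val = 16
After iteration 3: step = 2, val = 8
After iteration 4: step = 3, val = 4
After iteration 5: step = 4, val = 2
After iteration 6: step = 5, val = 1
Loop ends.

Final answer: 1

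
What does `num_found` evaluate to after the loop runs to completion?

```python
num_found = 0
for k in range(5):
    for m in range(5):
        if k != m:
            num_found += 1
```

Let's trace through this code step by step.

Initialize: num_found = 0
Entering loop: for k in range(5):
After iteration 1: k = 0, num_found = 4
After iteration 2: k = 1, num_found = 8
After iteration 3: k = 2, num_found = 12
After iteration 4: k = 3, num_found = 16
After iteration 5: k = 4, num_found = 20
Loop ends.

Final answer: 20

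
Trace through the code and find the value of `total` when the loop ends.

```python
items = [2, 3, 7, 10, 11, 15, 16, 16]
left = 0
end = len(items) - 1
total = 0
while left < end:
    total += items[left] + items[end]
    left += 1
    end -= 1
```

Let's trace through this code step by step.

Initialize: items = [2, 3, 7, 10, 11, 15, 16, 16]
Initialize: left = 0
Initialize: end = 7
Initialize: total = 0
Entering loop: while left < end:
After iteration 1: left = 1, end = 6, total = 18
After iteration 2: left = 2, end = 5, total = 37
After iteration 3: left = 3, end = 4, total = 59
After iteration 4: left = 4, end = 3, total = 80
Loop ends.

Final answer: 80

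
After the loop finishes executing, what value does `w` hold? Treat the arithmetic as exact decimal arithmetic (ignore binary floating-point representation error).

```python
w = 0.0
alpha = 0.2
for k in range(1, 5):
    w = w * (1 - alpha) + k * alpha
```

Let's trace through this code step by step.

Initialize: w = 0.0
Initialize: alpha = 0.2
Entering loop: for k in range(1, 5):
After iteration 1: k = 1, w = 0.2
After iteration 2: k = 2, w = 0.56
After iteration 3: k = 3, w = 1.048
After iteration 4: k = 4, w = 1.6384
Loop ends.

Final answer: 1.6384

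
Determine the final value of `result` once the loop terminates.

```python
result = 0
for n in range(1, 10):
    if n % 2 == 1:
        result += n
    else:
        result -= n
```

Let's trace through this code step by step.

Initialize: result = 0
Entering loop: for n in range(1, 10):
After iteration 1: n = 1, result = 1
After iteration 2: n = 2, result = -1
After iteration 3: n = 3, result = 2
After iteration 4: n = 4, result = -2
After iteration 5: n = 5, result = 3
After iteration 6: n = 6, result = -3
After iteration 7: n = 7, result = 4
After iteration 8: n = 8, result = -4
After iteration 9: n = 9, result = 5
Loop ends.

Final answer: 5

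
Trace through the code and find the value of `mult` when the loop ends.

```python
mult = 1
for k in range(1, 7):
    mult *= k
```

Let's trace through this code step by step.

Initialize: mult = 1
Entering loop: for k in range(1, 7):
After iteration 1: k = 1, mult = 1
After iteration 2: k = 2, mult = 2
After iteration 3: k = 3, mult = 6
After iteration 4: k = 4, mult = 24
After iteration 5: k = 5, mult = 120
After iteration 6: k = 6, mult = 720
Loop ends.

Final answer: 720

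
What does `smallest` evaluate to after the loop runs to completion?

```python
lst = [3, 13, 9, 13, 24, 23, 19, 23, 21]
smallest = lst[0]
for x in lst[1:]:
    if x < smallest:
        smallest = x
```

Let's trace through this code step by step.

Initialize: lst = [3, 13, 9, 13, 24, 23, 19, 23, 21]
Initialize: smallest = 3
Entering loop: for x in lst[1:]:
After iteration 1: x = 13, smallest = 3
After iteration 2: x = 9, smallest = 3
After iteration 3: x = 13, smallest = 3
After iteration 4: x = 24, smallest = 3
After iteration 5: x = 23, smallest = 3
After iteration 6: x = 19, smallest = 3
After iteration 7: x = 23, smallest = 3
After iteration 8: x = 21, smallest = 3
Loop ends.

Final answer: 3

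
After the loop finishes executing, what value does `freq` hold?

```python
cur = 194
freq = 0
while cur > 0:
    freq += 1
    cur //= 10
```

Let's trace through this code step by step.

Initialize: cur = 194
Initialize: freq = 0
Entering loop: while cur > 0:
After iteration 1: cur = 19, freq = 1
After iteration 2: cur = 1, freq = 2
After iteration 3: cur = 0, freq = 3
Loop ends.

Final answer: 3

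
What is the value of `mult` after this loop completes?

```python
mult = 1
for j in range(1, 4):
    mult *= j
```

Let's trace through this code step by step.

Initialize: mult = 1
Entering loop: for j in range(1, 4):
After iteration 1: j = 1, mult = 1
After iteration 2: j = 2, mult = 2
After iteration 3: j = 3, mult = 6
Loop ends.

Final answer: 6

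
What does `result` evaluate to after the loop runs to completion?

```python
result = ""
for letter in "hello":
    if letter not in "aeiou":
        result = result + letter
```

Let's trace through this code step by step.

Initialize: result = ''
Entering loop: for letter in "hello":
After iteration 1: letter = 'h', result = 'h'
After iteration 2: letter = 'e', result = 'h'
After iteration 3: letter = 'l', result = 'hl'
After iteration 4: letter = 'l', result = 'hll'
After iteration 5: letter = 'o', result = 'hll'
Loop ends.

Final answer: 'hll'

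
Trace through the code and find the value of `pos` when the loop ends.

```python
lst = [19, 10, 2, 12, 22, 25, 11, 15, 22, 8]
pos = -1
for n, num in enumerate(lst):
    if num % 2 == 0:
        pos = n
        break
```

Let's trace through this code step by step.

Initialize: lst = [19, 10, 2, 12, 22, 25, 11, 15, 22, 8]
Initialize: pos = -1
Entering loop: for n, num in enumerate(lst):
After iteration 1: n = 0, num = 19, pos = -1
After iteration 2: n = 1, num = 10, pos = 1
Loop ends.

Final answer: 1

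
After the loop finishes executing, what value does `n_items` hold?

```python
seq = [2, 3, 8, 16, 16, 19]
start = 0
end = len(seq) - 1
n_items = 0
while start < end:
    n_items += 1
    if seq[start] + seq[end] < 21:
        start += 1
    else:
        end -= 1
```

Let's trace through this code step by step.

Initialize: seq = [2, 3, 8, 16, 16, 19]
Initialize: start = 0
Initialize: end = 5
Initialize: n_items = 0
Entering loop: while start < end:
After iteration 1: start = 0, end = 4, n_items = 1
After iteration 2: start = 1, end = 4, n_items = 2
After iteration 3: start = 2, end = 4, n_items = 3
After iteration 4: start = 2, end = 3, n_items = 4
After iteration 5: start = 2, end = 2, n_items = 5
Loop ends.

Final answer: 5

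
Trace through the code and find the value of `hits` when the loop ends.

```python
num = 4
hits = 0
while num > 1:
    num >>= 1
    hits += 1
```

Let's trace through this code step by step.

Initialize: num = 4
Initialize: hits = 0
Entering loop: while num > 1:
After iteration 1: num = 2, hits = 1
After iteration 2: num = 1, hits = 2
Loop ends.

Final answer: 2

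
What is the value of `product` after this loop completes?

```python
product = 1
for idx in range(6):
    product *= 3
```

Let's trace through this code step by step.

Initialize: product = 1
Entering loop: for idx in range(6):
After iteration 1: idx = 0, product = 3
After iteration 2: idx = 1, product = 9
After iteration 3: idx = 2, product = 27
After iteration 4: idx = 3, product = 81
After iteration 5: idx = 4, product = 243
After iteration 6: idx = 5, product = 729
Loop ends.

Final answer: 729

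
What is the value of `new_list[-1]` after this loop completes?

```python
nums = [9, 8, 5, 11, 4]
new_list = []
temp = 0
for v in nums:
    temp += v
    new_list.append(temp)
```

Let's trace through this code step by step.

Initialize: nums = [9, 8, 5, 11, 4]
Initialize: new_list = []
Initialize: temp = 0
Entering loop: for v in nums:
After iteration 1: v = 9, new_list = [9], temp = 9
After iteration 2: v = 8, new_list = [9, 17], temp = 17
After iteration 3: v = 5, new_list = [9, 17, 22], temp = 22
After iteration 4: v = 11, new_list = [9, 17, 22, 33], temp = 33
After iteration 5: v = 4, new_list = [9, 17, 22, 33, 37], temp = 37
Loop ends.
new_list[-1] = 37

Final answer: 37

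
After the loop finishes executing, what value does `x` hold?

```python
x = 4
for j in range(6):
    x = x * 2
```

Let's trace through this code step by step.

Initialize: x = 4
Entering loop: for j in range(6):
After iteration 1: j = 0, x = 8
After iteration 2: j = 1, x = 16
After iteration 3: j = 2, x = 32
After iteration 4: j = 3, x = 64
After iteration 5: j = 4, x = 128
After iteration 6: j = 5, x = 256
Loop ends.

Final answer: 256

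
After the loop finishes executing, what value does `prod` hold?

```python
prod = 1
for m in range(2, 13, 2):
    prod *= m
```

Let's trace through this code step by step.

Initialize: prod = 1
Entering loop: for m in range(2, 13, 2):
After iteration 1: m = 2, prod = 2
After iteration 2: m = 4, prod = 8
After iteration 3: m = 6, prod = 48
After iteration 4: m = 8, prod = 384
After iteration 5: m = 10, prod = 3840
After iteration 6: m = 12, prod = 46080
Loop ends.

Final answer: 46080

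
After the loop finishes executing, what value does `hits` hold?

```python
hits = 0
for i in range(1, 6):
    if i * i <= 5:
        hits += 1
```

Let's trace through this code step by step.

Initialize: hits = 0
Entering loop: for i in range(1, 6):
After iteration 1: i = 1, hits = 1
After iteration 2: i = 2, hits = 2
After iteration 3: i = 3, hits = 2
After iteration 4: i = 4, hits = 2
After iteration 5: i = 5, hits = 2
Loop ends.

Final answer: 2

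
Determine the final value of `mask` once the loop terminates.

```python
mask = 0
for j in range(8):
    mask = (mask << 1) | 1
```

Let's trace through this code step by step.

Initialize: mask = 0
Entering loop: for j in range(8):
After iteration 1: j = 0, mask = 1
After iteration 2: j = 1, mask = 3
After iteration 3: j = 2, mask = 7
After iteration 4: j = 3, mask = 15
After iteration 5: j = 4, mask = 31
After iteration 6: j = 5, mask = 63
After iteration 7: j = 6, mask = 127
After iteration 8: j = 7, mask = 255
Loop ends.

Final answer: 255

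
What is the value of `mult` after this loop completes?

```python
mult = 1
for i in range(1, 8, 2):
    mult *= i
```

Let's trace through this code step by step.

Initialize: mult = 1
Entering loop: for i in range(1, 8, 2):
After iteration 1: i = 1, mult = 1
After iteration 2: i = 3, mult = 3
After iteration 3: i = 5, mult = 15
After iteration 4: i = 7, mult = 105
Loop ends.

Final answer: 105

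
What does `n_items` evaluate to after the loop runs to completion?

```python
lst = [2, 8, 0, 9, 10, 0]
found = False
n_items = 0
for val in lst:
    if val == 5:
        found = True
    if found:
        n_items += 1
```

Let's trace through this code step by step.

Initialize: lst = [2, 8, 0, 9, 10, 0]
Initialize: found = False
Initialize: n_items = 0
Entering loop: for val in lst:
After iteration 1: val = 2, n_items = 0
After iteration 2: val = 8, n_items = 0
After iteration 3: val = 0, n_items = 0
After iteration 4: val = 9, n_items = 0
After iteration 5: val = 10, n_items = 0
After iteration 6: val = 0, n_items = 0
Loop ends.

Final answer: 0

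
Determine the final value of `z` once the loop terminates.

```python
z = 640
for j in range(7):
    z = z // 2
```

Let's trace through this code step by step.

Initialize: z = 640
Entering loop: for j in range(7):
After iteration 1: j = 0, z = 320
After iteration 2: j = 1, z = 160
After iteration 3: j = 2, z = 80
After iteration 4: j = 3, z = 40
After iteration 5: j = 4, z = 20
After iteration 6: j = 5, z = 10
After iteration 7: j = 6, z = 5
Loop ends.

Final answer: 5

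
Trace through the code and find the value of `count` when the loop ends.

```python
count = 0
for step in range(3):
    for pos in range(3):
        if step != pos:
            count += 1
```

Let's trace through this code step by step.

Initialize: count = 0
Entering loop: for step in range(3):
After iteration 1: step = 0, count = 2
After iteration 2: step = 1, count = 4
After iteration 3: step = 2, count = 6
Loop ends.

Final answer: 6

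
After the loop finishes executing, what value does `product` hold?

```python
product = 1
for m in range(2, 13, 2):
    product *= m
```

Let's trace through this code step by step.

Initialize: product = 1
Entering loop: for m in range(2, 13, 2):
After iteration 1: m = 2, product = 2
After iteration 2: m = 4, product = 8
After iteration 3: m = 6, product = 48
After iteration 4: m = 8, product = 384
After iteration 5: m = 10, product = 3840
After iteration 6: m = 12, product = 46080
Loop ends.

Final answer: 46080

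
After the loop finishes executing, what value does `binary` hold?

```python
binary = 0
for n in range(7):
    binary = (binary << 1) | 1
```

Let's trace through this code step by step.

Initialize: binary = 0
Entering loop: for n in range(7):
After iteration 1: n = 0, binary = 1
After iteration 2: n = 1, binary = 3
After iteration 3: n = 2, binary = 7
After iteration 4: n = 3, binary = 15
After iteration 5: n = 4, binary = 31
After iteration 6: n = 5, binary = 63
After iteration 7: n = 6, binary = 127
Loop ends.

Final answer: 127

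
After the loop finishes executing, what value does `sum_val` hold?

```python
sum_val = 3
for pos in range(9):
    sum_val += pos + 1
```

Let's trace through this code step by step.

Initialize: sum_val = 3
Entering loop: for pos in range(9):
After iteration 1: pos = 0, sum_val = 4
After iteration 2: pos = 1, sum_val = 6
After iteration 3: pos = 2, sum_val = 9
After iteration 4: pos = 3, sum_val = 13
After iteration 5: pos = 4, sum_val = 18
After iteration 6: pos = 5, sum_val = 24
After iteration 7: pos = 6, sum_val = 31
After iteration 8: pos = 7, sum_val = 39
After iteration 9: pos = 8, sum_val = 48
Loop ends.

Final answer: 48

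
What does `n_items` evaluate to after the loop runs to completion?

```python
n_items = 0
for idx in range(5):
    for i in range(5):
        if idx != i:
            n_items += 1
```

Let's trace through this code step by step.

Initialize: n_items = 0
Entering loop: for idx in range(5):
After iteration 1: idx = 0, n_items = 4
After iteration 2: idx = 1, n_items = 8
After iteration 3: idx = 2, n_items = 12
After iteration 4: idx = 3, n_items = 16
After iteration 5: idx = 4, n_items = 20
Loop ends.

Final answer: 20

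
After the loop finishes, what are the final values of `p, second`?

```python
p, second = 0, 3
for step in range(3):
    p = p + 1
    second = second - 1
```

Let's trace through this code step by step.

Initialize: p = 0
Initialize: second = 3
Entering loop: for step in range(3):
After iteration 1: step = 0, p = 1, second = 2
After iteration 2: step = 1, p = 2, second = 1
After iteration 3: step = 2, p = 3, second = 0
Loop ends.

Final answer: 3, 0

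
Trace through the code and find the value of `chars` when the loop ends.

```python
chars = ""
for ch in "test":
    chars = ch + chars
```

Let's trace through this code step by step.

Initialize: chars = ''
Entering loop: for ch in "test":
After iteration 1: ch = 't', chars = 't'
After iteration 2: ch = 'e', chars = 'et'
After iteration 3: ch = 's', chars = 'set'
After iteration 4: ch = 't', chars = 'tset'
Loop ends.

Final answer: 'tset'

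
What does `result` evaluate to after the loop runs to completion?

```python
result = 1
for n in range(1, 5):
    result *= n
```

Let's trace through this code step by step.

Initialize: result = 1
Entering loop: for n in range(1, 5):
After iteration 1: n = 1, result = 1
After iteration 2: n = 2, result = 2
After iteration 3: n = 3, result = 6
After iteration 4: n = 4, result = 24
Loop ends.

Final answer: 24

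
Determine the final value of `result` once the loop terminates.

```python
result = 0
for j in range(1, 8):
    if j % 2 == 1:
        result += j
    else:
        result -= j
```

Let's trace through this code step by step.

Initialize: result = 0
Entering loop: for j in range(1, 8):
After iteration 1: j = 1, result = 1
After iteration 2: j = 2, result = -1
After iteration 3: j = 3, result = 2
After iteration 4: j = 4, result = -2
After iteration 5: j = 5, result = 3
After iteration 6: j = 6, result = -3
After iteration 7: j = 7, result = 4
Loop ends.

Final answer: 4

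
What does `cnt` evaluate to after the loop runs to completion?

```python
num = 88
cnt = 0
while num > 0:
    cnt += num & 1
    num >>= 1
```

Let's trace through this code step by step.

Initialize: num = 88
Initialize: cnt = 0
Entering loop: while num > 0:
After iteration 1: num = 44, cnt = 0
After iteration 2: num = 22, cnt = 0
After iteration 3: num = 11, cnt = 0
After iteration 4: num = 5, cnt = 1
After iteration 5: num = 2, cnt = 2
After iteration 6: num = 1, cnt = 2
After iteration 7: num = 0, cnt = 3
Loop ends.

Final answer: 3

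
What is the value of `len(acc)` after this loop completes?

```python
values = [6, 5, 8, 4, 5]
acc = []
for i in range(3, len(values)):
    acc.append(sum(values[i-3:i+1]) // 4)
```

Let's trace through this code step by step.

Initialize: values = [6, 5, 8, 4, 5]
Initialize: acc = []
Entering loop: for i in range(3, len(values)):
After iteration 1: i = 3, acc = [5]
After iteration 2: i = 4, acc = [5, 5]
Loop ends.
len(acc) = 2

Final answer: 2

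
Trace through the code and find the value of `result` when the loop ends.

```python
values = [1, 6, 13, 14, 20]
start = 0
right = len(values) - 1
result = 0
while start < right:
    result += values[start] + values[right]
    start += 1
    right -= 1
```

Let's trace through this code step by step.

Initialize: values = [1, 6, 13, 14, 20]
Initialize: start = 0
Initialize: right = 4
Initialize: result = 0
Entering loop: while start < right:
After iteration 1: start = 1, right = 3, result = 21
After iteration 2: start = 2, right = 2, result = 41
Loop ends.

Final answer: 41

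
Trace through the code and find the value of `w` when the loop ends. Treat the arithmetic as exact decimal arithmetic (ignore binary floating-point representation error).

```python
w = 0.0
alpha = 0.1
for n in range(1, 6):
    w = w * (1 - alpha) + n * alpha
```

Let's trace through this code step by step.

Initialize: w = 0.0
Initialize: alpha = 0.1
Entering loop: for n in range(1, 6):
After iteration 1: n = 1, w = 0.1
After iteration 2: n = 2, w = 0.29
After iteration 3: n = 3, w = 0.561
After iteration 4: n = 4, w = 0.9049
After iteration 5: n = 5, w = 1.31441
Loop ends.

Final answer: 1.31441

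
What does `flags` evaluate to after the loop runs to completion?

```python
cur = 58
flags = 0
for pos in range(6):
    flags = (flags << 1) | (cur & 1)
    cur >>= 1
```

Let's trace through this code step by step.

Initialize: cur = 58
Initialize: flags = 0
Entering loop: for pos in range(6):
After iteration 1: pos = 0, cur = 29, flags = 0
After iteration 2: pos = 1, cur = 14, flags = 1
After iteration 3: pos = 2, cur = 7, flags = 2
After iteration 4: pos = 3, cur = 3, flags = 5
After iteration 5: pos = 4, cur = 1, flags = 11
After iteration 6: pos = 5, cur = 0, flags = 23
Loop ends.

Final answer: 23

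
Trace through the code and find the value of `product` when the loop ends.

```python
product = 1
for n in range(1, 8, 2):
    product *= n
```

Let's trace through this code step by step.

Initialize: product = 1
Entering loop: for n in range(1, 8, 2):
After iteration 1: n = 1, product = 1
After iteration 2: n = 3, product = 3
After iteration 3: n = 5, product = 15
After iteration 4: n = 7, product = 105
Loop ends.

Final answer: 105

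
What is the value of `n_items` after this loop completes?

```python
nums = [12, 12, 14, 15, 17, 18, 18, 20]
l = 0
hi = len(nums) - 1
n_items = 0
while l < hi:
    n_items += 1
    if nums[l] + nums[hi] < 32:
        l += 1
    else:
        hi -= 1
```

Let's trace through this code step by step.

Initialize: nums = [12, 12, 14, 15, 17, 18, 18, 20]
Initialize: l = 0
Initialize: hi = 7
Initialize: n_items = 0
Entering loop: while l < hi:
After iteration 1: l = 0, hi = 6, n_items = 1
After iteration 2: l = 1, hi = 6, n_items = 2
After iteration 3: l = 2, hi = 6, n_items = 3
After iteration 4: l = 2, hi = 5, n_items = 4
After iteration 5: l = 2, hi = 4, n_items = 5
After iteration 6: l = 3, hi = 4, n_items = 6
After iteration 7: l = 3, hi = 3, n_items = 7
Loop ends.

Final answer: 7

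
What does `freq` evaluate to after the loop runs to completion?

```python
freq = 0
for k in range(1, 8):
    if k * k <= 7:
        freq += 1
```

Let's trace through this code step by step.

Initialize: freq = 0
Entering loop: for k in range(1, 8):
After iteration 1: k = 1, freq = 1
After iteration 2: k = 2, freq = 2
After iteration 3: k = 3, freq = 2
After iteration 4: k = 4, freq = 2
After iteration 5: k = 5, freq = 2
After iteration 6: k = 6, freq = 2
After iteration 7: k = 7, freq = 2
Loop ends.

Final answer: 2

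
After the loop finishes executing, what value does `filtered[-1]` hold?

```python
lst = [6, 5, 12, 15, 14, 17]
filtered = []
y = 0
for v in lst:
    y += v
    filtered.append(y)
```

Let's trace through this code step by step.

Initialize: lst = [6, 5, 12, 15, 14, 17]
Initialize: filtered = []
Initialize: y = 0
Entering loop: for v in lst:
After iteration 1: v = 6, filtered = [6], y = 6
After iteration 2: v = 5, filtered = [6, 11], y = 11
After iteration 3: v = 12, filtered = [6, 11, 23], y = 23
After iteration 4: v = 15, filtered = [6, 11, 23, 38], y = 38
After iteration 5: v = 14, filtered = [6, 11, 23, 38, 52], y = 52
After iteration 6: v = 17, filtered = [6, 11, 23, 38, 52, 69], y = 69
Loop ends.
filtered[-1] = 69

Final answer: 69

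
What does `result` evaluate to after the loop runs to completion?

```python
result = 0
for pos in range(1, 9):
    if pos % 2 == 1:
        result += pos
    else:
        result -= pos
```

Let's trace through this code step by step.

Initialize: result = 0
Entering loop: for pos in range(1, 9):
After iteration 1: pos = 1, result = 1
After iteration 2: pos = 2, result = -1
After iteration 3: pos = 3, result = 2
After iteration 4: pos = 4, result = -2
After iteration 5: pos = 5, result = 3
After iteration 6: pos = 6, result = -3
After iteration 7: pos = 7, result = 4
After iteration 8: pos = 8, result = -4
Loop ends.

Final answer: -4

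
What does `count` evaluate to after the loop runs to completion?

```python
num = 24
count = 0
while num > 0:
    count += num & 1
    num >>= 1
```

Let's trace through this code step by step.

Initialize: num = 24
Initialize: count = 0
Entering loop: while num > 0:
After iteration 1: num = 12, count = 0
After iteration 2: num = 6, count = 0
After iteration 3: num = 3, count = 0
After iteration 4: num = 1, count = 1
After iteration 5: num = 0, count = 2
Loop ends.

Final answer: 2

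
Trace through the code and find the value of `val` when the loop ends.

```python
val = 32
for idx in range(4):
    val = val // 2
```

Let's trace through this code step by step.

Initialize: val = 32
Entering loop: for idx in range(4):
After iteration 1: idx = 0, val = 16
After iteration 2: idx = 1, val = 8
After iteration 3: idx = 2, val = 4
After iteration 4: idx = 3, val = 2
Loop ends.

Final answer: 2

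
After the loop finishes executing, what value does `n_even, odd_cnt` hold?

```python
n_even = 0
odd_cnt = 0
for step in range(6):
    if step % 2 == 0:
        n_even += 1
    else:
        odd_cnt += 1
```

Let's trace through this code step by step.

Initialize: n_even = 0
Initialize: odd_cnt = 0
Entering loop: for step in range(6):
After iteration 1: step = 0, n_even = 1, odd_cnt = 0
After iteration 2: step = 1, n_even = 1, odd_cnt = 1
After iteration 3: step = 2, n_even = 2, odd_cnt = 1
After iteration 4: step = 3, n_even = 2, odd_cnt = 2
After iteration 5: step = 4, n_even = 3, odd_cnt = 2
After iteration 6: step = 5, n_even = 3, odd_cnt = 3
Loop ends.

Final answer: 3, 3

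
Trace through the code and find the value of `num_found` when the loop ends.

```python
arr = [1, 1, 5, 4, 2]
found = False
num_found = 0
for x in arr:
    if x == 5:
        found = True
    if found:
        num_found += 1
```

Let's trace through this code step by step.

Initialize: arr = [1, 1, 5, 4, 2]
Initialize: found = False
Initialize: num_found = 0
Entering loop: for x in arr:
After iteration 1: x = 1, found = False, num_found = 0
After iteration 2: x = 1, found = False, num_found = 0
After iteration 3: x = 5, found = True, num_found = 1
After iteration 4: x = 4, found = True, num_found = 2
After iteration 5: x = 2, found = True, num_found = 3
Loop ends.

Final answer: 3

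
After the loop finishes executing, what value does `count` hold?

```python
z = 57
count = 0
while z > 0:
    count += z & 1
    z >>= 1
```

Let's trace through this code step by step.

Initialize: z = 57
Initialize: count = 0
Entering loop: while z > 0:
After iteration 1: z = 28, count = 1
After iteration 2: z = 14, count = 1
After iteration 3: z = 7, count = 1
After iteration 4: z = 3, count = 2
After iteration 5: z = 1, count = 3
After iteration 6: z = 0, count = 4
Loop ends.

Final answer: 4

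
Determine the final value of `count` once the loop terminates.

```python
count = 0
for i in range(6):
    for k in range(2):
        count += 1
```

Let's trace through this code step by step.

Initialize: count = 0
Entering loop: for i in range(6):
After iteration 1: i = 0, count = 2
After iteration 2: i = 1, count = 4
After iteration 3: i = 2, count = 6
After iteration 4: i = 3, count = 8
After iteration 5: i = 4, count = 10
After iteration 6: i = 5, count = 12
Loop ends.

Final answer: 12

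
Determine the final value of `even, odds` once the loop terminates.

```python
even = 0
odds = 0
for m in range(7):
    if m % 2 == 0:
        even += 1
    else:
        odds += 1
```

Let's trace through this code step by step.

Initialize: even = 0
Initialize: odds = 0
Entering loop: for m in range(7):
After iteration 1: m = 0, even = 1, odds = 0
After iteration 2: m = 1, even = 1, odds = 1
After iteration 3: m = 2, even = 2, odds = 1
After iteration 4: m = 3, even = 2, odds = 2
After iteration 5: m = 4, even = 3, odds = 2
After iteration 6: m = 5, even = 3, odds = 3
After iteration 7: m = 6, even = 4, odds = 3
Loop ends.

Final answer: 4, 3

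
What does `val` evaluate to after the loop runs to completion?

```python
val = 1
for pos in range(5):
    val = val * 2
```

Let's trace through this code step by step.

Initialize: val = 1
Entering loop: for pos in range(5):
After iteration 1: pos = 0, val = 2
After iteration 2: pos = 1, val = 4
After iteration 3: pos = 2, val = 8
After iteration 4: pos = 3, val = 16
After iteration 5: pos = 4, val = 32
Loop ends.

Final answer: 32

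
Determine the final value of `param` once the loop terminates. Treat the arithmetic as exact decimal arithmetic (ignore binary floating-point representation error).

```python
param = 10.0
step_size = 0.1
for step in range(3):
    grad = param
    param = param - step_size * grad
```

Let's trace through this code step by step.

Initialize: param = 10.0
Initialize: step_size = 0.1
Entering loop: for step in range(3):
After iteration 1: step = 0, param = 9.0, grad = 10.0
After iteration 2: step = 1, param = 8.1, grad = 9.0
After iteration 3: step = 2, param = 7.29, grad = 8.1
Loop ends.

Final answer: 7.29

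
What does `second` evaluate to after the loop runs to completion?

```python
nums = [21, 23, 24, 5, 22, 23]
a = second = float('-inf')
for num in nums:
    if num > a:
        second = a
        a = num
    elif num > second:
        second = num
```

Let's trace through this code step by step.

Initialize: nums = [21, 23, 24, 5, 22, 23]
Initialize: a = -inf
Initialize: second = -inf
Entering loop: for num in nums:
After iteration 1: num = 21, a = 21, second = -inf
After iteration 2: num = 23, a = 23, second = 21
After iteration 3: num = 24, a = 24, second = 23
After iteration 4: num = 5, a = 24, second = 23
After iteration 5: num = 22, a = 24, second = 23
After iteration 6: num = 23, a = 24, second = 23
Loop ends.

Final answer: 23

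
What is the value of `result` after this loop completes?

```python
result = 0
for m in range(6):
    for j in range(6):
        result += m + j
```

Let's trace through this code step by step.

Initialize: result = 0
Entering loop: for m in range(6):
After iteration 1: m = 0, result = 15
After iteration 2: m = 1, result = 36
After iteration 3: m = 2, result = 63
After iteration 4: m = 3, result = 96
After iteration 5: m = 4, result = 135
After iteration 6: m = 5, result = 180
Loop ends.

Final answer: 180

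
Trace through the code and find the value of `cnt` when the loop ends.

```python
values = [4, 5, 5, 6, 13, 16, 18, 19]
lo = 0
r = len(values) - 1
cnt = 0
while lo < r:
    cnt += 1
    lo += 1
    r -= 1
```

Let's trace through this code step by step.

Initialize: values = [4, 5, 5, 6, 13, 16, 18, 19]
Initialize: lo = 0
Initialize: r = 7
Initialize: cnt = 0
Entering loop: while lo < r:
After iteration 1: lo = 1, r = 6, cnt = 1
After iteration 2: lo = 2, r = 5, cnt = 2
After iteration 3: lo = 3, r = 4, cnt = 3
After iteration 4: lo = 4, r = 3, cnt = 4
Loop ends.

Final answer: 4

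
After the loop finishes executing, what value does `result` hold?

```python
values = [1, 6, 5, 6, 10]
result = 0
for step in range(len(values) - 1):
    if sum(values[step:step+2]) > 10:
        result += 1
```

Let's trace through this code step by step.

Initialize: values = [1, 6, 5, 6, 10]
Initialize: result = 0
Entering loop: for step in range(len(values) - 1):
After iteration 1: step = 0, result = 0
After iteration 2: step = 1, result = 1
After iteration 3: step = 2, result = 2
After iteration 4: step = 3, result = 3
Loop ends.

Final answer: 3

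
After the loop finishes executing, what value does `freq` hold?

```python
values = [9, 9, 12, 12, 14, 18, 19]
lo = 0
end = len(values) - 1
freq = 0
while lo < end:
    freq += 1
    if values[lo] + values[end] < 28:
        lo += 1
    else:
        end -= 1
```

Let's trace through this code step by step.

Initialize: values = [9, 9, 12, 12, 14, 18, 19]
Initialize: lo = 0
Initialize: end = 6
Initialize: freq = 0
Entering loop: while lo < end:
After iteration 1: lo = 0, end = 5, freq = 1
After iteration 2: lo = 1, end = 5, freq = 2
After iteration 3: lo = 2, end = 5, freq = 3
After iteration 4: lo = 2, end = 4, freq = 4
After iteration 5: lo = 3, end = 4, freq = 5
After iteration 6: lo = 4, end = 4, freq = 6
Loop ends.

Final answer: 6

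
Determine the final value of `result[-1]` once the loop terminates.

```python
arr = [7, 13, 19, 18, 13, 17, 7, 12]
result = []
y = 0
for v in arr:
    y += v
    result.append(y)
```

Let's trace through this code step by step.

Initialize: arr = [7, 13, 19, 18, 13, 17, 7, 12]
Initialize: result = []
Initialize: y = 0
Entering loop: for v in arr:
After iteration 1: v = 7, result = [7], y = 7
After iteration 2: v = 13, result = [7, 20], y = 20
After iteration 3: v = 19, result = [7, 20, 39], y = 39
After iteration 4: v = 18, result = [7, 20, 39, 57], y = 57
After iteration 5: v = 13, result = [7, 20, 39, 57, 70], y = 70
After iteration 6: v = 17, result = [7, 20, 39, 57, 70, 87], y = 87
After iteration 7: v = 7, result = [7, 20, 39, 57, 70, 87, 94], y = 94
After iteration 8: v = 12, result = [7, 20, 39, 57, 70, 87, 94, 106], y = 106
Loop ends.
result[-1] = 106

Final answer: 106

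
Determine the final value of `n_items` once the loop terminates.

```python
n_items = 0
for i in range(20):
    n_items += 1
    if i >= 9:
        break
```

Let's trace through this code step by step.

Initialize: n_items = 0
Entering loop: for i in range(20):
After iteration 1: i = 0, n_items = 1
After iteration 2: i = 1, n_items = 2
After iteration 3: i = 2, n_items = 3
After iteration 4: i = 3, n_items = 4
After iteration 5: i = 4, n_items = 5
After iteration 6: i = 5, n_items = 6
After iteration 7: i = 6, n_items = 7
After iteration 8: i = 7, n_items = 8
After iteration 9: i = 8, n_items = 9
After iteration 10: i = 9, n_items = 10
Loop ends.

Final answer: 10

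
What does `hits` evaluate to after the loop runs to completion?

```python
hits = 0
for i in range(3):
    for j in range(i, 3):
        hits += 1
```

Let's trace through this code step by step.

Initialize: hits = 0
Entering loop: for i in range(3):
After iteration 1: i = 0, hits = 3
After iteration 2: i = 1, hits = 5
After iteration 3: i = 2, hits = 6
Loop ends.

Final answer: 6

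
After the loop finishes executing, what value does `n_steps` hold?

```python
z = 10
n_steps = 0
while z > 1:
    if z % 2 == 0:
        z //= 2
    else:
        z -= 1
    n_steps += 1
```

Let's trace through this code step by step.

Initialize: z = 10
Initialize: n_steps = 0
Entering loop: while z > 1:
After iteration 1: z = 5, n_steps = 1
After iteration 2: z = 4, n_steps = 2
After iteration 3: z = 2, n_steps = 3
After iteration 4: z = 1, n_steps = 4
Loop ends.

Final answer: 4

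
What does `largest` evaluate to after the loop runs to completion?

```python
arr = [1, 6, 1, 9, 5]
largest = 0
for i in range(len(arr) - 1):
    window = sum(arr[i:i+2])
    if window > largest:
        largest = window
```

Let's trace through this code step by step.

Initialize: arr = [1, 6, 1, 9, 5]
Initialize: largest = 0
Entering loop: for i in range(len(arr) - 1):
After iteration 1: i = 0, largest = 7, window = 7
After iteration 2: i = 1, largest = 7, window = 7
After iteration 3: i = 2, largest = 10, window = 10
After iteration 4: i = 3, largest = 14, window = 14
Loop ends.

Final answer: 14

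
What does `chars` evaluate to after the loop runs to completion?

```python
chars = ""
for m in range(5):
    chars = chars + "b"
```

Let's trace through this code step by step.

Initialize: chars = ''
Entering loop: for m in range(5):
After iteration 1: m = 0, chars = 'b'
After iteration 2: m = 1, chars = 'bb'
After iteration 3: m = 2, chars = 'bbb'
After iteration 4: m = 3, chars = 'bbbb'
After iteration 5: m = 4, chars = 'bbbbb'
Loop ends.

Final answer: 'bbbbb'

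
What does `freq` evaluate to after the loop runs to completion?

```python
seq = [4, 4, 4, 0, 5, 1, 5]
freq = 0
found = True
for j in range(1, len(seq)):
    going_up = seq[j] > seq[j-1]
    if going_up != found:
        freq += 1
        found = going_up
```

Let's trace through this code step by step.

Initialize: seq = [4, 4, 4, 0, 5, 1, 5]
Initialize: freq = 0
Initialize: found = True
Entering loop: for j in range(1, len(seq)):
After iteration 1: j = 1, freq = 1, found = False, going_up = False
After iteration 2: j = 2, freq = 1, found = False, going_up = False
After iteration 3: j = 3, freq = 1, found = False, going_up = False
After iteration 4: j = 4, freq = 2, found = True, going_up = True
After iteration 5: j = 5, freq = 3, found = False, going_up = False
After iteration 6: j = 6, freq = 4, found = True, going_up = True
Loop ends.

Final answer: 4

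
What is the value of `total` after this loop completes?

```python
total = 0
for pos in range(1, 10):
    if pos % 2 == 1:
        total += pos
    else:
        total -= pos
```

Let's trace through this code step by step.

Initialize: total = 0
Entering loop: for pos in range(1, 10):
After iteration 1: pos = 1, total = 1
After iteration 2: pos = 2, total = -1
After iteration 3: pos = 3, total = 2
After iteration 4: pos = 4, total = -2
After iteration 5: pos = 5, total = 3
After iteration 6: pos = 6, total = -3
After iteration 7: pos = 7, total = 4
After iteration 8: pos = 8, total = -4
After iteration 9: pos = 9, total = 5
Loop ends.

Final answer: 5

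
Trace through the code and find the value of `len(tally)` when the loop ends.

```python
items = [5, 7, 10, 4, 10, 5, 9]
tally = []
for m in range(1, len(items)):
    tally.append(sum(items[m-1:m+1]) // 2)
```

Let's trace through this code step by step.

Initialize: items = [5, 7, 10, 4, 10, 5, 9]
Initialize: tally = []
Entering loop: for m in range(1, len(items)):
After iteration 1: m = 1, tally = [6]
After iteration 2: m = 2, tally = [6, 8]
After iteration 3: m = 3, tally = [6, 8, 7]
After iteration 4: m = 4, tally = [6, 8, 7, 7]
After iteration 5: m = 5, tally = [6, 8, 7, 7, 7]
After iteration 6: m = 6, tally = [6, 8, 7, 7, 7, 7]
Loop ends.
len(tally) = 6

Final answer: 6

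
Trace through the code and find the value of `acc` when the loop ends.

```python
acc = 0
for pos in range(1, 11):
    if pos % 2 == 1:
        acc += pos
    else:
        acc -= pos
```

Let's trace through this code step by step.

Initialize: acc = 0
Entering loop: for pos in range(1, 11):
After iteration 1: pos = 1, acc = 1
After iteration 2: pos = 2, acc = -1
After iteration 3: pos = 3, acc = 2
After iteration 4: pos = 4, acc = -2
After iteration 5: pos = 5, acc = 3
After iteration 6: pos = 6, acc = -3
After iteration 7: pos = 7, acc = 4
After iteration 8: pos = 8, acc = -4
After iteration 9: pos = 9, acc = 5
After iteration 10: pos = 10, acc = -5
Loop ends.

Final answer: -5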